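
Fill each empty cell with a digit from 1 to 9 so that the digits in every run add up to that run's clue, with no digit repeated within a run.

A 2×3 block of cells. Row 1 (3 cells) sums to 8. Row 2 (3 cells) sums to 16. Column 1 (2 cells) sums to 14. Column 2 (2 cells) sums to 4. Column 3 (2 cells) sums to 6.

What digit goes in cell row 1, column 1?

4 in 2 cells must be {1,3}.
The 8 across and the 14 down share only 5, so (1,1) = 5.
Given what's placed, (1,2) must be 1 to fit the 8 across and 4 down.
(1,3) = 8 − 6 = 2 completes the 8 across.
(2,1) = 14 − 5 = 9 completes the 14 down.
(2,2) = 4 − 1 = 3 completes the 4 down.
(2,3) = 16 − 12 = 4 completes the 16 across.

5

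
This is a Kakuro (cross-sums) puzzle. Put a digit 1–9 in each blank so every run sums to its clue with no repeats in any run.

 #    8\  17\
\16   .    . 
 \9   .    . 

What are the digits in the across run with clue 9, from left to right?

1 8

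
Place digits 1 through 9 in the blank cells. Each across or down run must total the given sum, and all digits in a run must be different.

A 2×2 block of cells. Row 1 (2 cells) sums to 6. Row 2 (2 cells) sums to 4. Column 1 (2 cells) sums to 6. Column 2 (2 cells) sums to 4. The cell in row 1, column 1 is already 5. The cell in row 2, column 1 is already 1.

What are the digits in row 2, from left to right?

4 in 2 cells must be {1,3}.
(1,2) = 6 − 5 = 1 completes the 6 across.
(2,2) = 4 − 1 = 3 completes the 4 across.

1 3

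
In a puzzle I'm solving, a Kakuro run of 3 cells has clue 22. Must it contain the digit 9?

Every partition of 22 into 3 distinct digits includes 9: {5,8,9}, {6,7,9}.

Yes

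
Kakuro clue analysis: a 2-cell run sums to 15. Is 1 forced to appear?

No

Counterexample: {6,9} sums to 15 without using 1.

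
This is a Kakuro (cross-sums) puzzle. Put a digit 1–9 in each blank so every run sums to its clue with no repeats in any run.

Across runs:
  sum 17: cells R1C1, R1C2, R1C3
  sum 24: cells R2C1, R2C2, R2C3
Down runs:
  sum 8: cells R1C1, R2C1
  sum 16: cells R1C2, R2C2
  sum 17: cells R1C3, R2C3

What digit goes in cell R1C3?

24 in 3 cells must be {7,8,9}; 16 in 2 cells must be {7,9}; 17 in 2 cells must be {8,9}.
The 24 across and the 8 down share only 7, so R2C1 = 7.
Given what's placed, R2C2 must be 9 to fit the 24 across and 16 down.
R2C3 = 24 − 16 = 8 completes the 24 across.
R1C1 = 8 − 7 = 1 completes the 8 down.
R1C2 = 16 − 9 = 7 completes the 16 down.
R1C3 = 17 − 8 = 9 completes the 17 across.

9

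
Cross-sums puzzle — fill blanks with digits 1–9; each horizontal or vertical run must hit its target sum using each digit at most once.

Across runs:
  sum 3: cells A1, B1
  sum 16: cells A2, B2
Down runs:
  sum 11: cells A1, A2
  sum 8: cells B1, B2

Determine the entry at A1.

3 in 2 cells must be {1,2}; 16 in 2 cells must be {7,9}.
The 3 across and the 11 down share only 2, so A1 = 2.
B1 = 3 − 2 = 1 completes the 3 across.
A2 = 11 − 2 = 9 completes the 11 down.
B2 = 16 − 9 = 7 completes the 16 across.

2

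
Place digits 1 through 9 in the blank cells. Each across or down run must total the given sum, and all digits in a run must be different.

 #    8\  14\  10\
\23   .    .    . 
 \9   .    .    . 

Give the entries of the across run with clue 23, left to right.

23 in 3 cells must be {6,8,9}.
The 23 across and the 8 down share only 6, so R1C1 = 6.
R2C1 = 8 − 6 = 2 completes the 8 down.
Given what's placed, R2C2 must be 6 to fit the 9 across and 14 down.
R2C3 = 9 − 8 = 1 completes the 9 across.
R1C2 = 14 − 6 = 8 completes the 14 down.
R1C3 = 23 − 14 = 9 completes the 23 across.

6 8 9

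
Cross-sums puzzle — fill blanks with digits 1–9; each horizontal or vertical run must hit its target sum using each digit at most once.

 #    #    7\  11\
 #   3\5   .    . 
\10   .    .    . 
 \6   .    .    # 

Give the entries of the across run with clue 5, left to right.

1 4

3 in 2 cells must be {1,2}; 7 in 3 cells must be {1,2,4}.
Nothing is forced directly, so branch on R2C1, whose candidates are 1 or 2. If R2C1 = 2: that forces R2C2 = 1, R2C3 = 7, R3C1 = 1, after which R3C2 would have to be in {5} for the 6 across but in {2,4} for the 7 down — contradiction. So R2C1 = 1.
R3C1 = 3 − 1 = 2 completes the 3 down.
R3C2 = 6 − 2 = 4 completes the 6 across.
R2C2 = 2: the only remaining digit allowed by both the 10 across and the 7 down.
R2C3 = 10 − 3 = 7 completes the 10 across.
R1C2 = 7 − 6 = 1 completes the 7 down.
R1C3 = 5 − 1 = 4 completes the 5 across.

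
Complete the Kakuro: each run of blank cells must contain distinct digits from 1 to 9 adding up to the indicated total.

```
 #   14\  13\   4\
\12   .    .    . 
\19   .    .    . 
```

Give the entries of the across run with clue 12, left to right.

4 in 2 cells must be {1,3}.
The 19 across and the 4 down share only 3, so R2C3 = 3.
R1C3 = 4 − 3 = 1 completes the 4 down.
Given what's placed, R2C1 must be 9 to fit the 19 across and 14 down.
R2C2 = 19 − 12 = 7 completes the 19 across.
R1C1 = 14 − 9 = 5 completes the 14 down.
R1C2 = 12 − 6 = 6 completes the 12 across.

5, 6, 1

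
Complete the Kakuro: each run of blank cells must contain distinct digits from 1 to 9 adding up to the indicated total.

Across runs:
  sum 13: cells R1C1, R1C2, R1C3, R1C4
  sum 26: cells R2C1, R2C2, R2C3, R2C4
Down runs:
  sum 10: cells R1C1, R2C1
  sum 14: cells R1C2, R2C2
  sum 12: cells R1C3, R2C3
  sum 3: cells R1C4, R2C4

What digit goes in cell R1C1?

3

3 in 2 cells must be {1,2}.
Only 2 fits R2C4 under both its across sum 26 and down sum 3.
R1C4 = 3 − 2 = 1 completes the 3 down.
Nothing is forced directly, so branch on R1C2, whose candidates are 5 or 6. If R1C2 = 6: that forces R1C3 = 4, R2C2 = 8, after which R2C3 would have to be in {7,9} for the 26 across but in {8} for the 12 down — contradiction. So R1C2 = 5.
R2C2 = 14 − 5 = 9 completes the 14 down.
No cell is forced outright now. R2C1 can only be 7 or 8 (the digits allowed by both its 26 across and its 10 down). If R2C1 = 8: then R1C1 would have to be in {3,4} for the 13 across but in {2} for the 10 down — contradiction. So R2C1 = 7.
R1C1 = 10 − 7 = 3 completes the 10 down.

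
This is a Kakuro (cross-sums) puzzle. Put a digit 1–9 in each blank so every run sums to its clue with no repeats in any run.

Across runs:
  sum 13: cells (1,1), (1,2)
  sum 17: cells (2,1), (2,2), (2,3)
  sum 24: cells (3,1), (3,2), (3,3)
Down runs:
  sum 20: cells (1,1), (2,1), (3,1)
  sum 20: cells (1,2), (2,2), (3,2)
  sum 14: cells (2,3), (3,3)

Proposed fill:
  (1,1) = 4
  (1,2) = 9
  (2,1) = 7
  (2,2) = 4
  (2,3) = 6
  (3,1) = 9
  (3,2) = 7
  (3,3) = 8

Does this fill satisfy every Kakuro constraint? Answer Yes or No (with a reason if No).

Across: 4+9=13; 7+4+6=17; 9+7+8=24. Down: 4+7+9=20; 9+4+7=20; 6+8=14. No digit repeats within any run.

Yes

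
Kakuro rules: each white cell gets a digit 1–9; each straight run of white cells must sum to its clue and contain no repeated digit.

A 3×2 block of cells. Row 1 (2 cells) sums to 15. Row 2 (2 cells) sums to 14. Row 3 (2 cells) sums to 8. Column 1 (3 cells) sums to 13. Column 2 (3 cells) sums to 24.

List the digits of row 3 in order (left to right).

1 7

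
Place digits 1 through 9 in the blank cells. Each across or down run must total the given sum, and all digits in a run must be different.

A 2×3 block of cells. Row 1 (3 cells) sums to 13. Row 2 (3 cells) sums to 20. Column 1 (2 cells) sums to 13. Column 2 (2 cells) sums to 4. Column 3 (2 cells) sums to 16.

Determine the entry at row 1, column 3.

4 in 2 cells must be {1,3}; 16 in 2 cells must be {7,9}.
The 20 across and the 4 down share only 3, so (2,2) = 3.
Given what's placed, (2,3) must be 9 to fit the 20 across and 16 down.
(1,2) = 4 − 3 = 1 completes the 4 down.
(1,3) = 16 − 9 = 7 completes the 16 down.
(2,1) = 20 − 12 = 8 completes the 20 across.
(1,1) = 13 − 8 = 5 completes the 13 across.

7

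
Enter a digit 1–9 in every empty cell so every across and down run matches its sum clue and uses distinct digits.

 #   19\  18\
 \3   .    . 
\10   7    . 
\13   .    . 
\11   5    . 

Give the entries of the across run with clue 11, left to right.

5 6

3 in 2 cells must be {1,2}.
Given what's placed, R1C1 must be 1 to fit the 3 across and 19 down.
R1C2 = 3 − 1 = 2 completes the 3 across.
R2C2 = 10 − 7 = 3 completes the 10 across.
R3C1 = 19 − 13 = 6 completes the 19 down.
R3C2 = 13 − 6 = 7 completes the 13 across.
R4C2 = 11 − 5 = 6 completes the 11 across.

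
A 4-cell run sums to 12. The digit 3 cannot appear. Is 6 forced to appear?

The only way to make 12 from 4 distinct digits under that restriction is {1,2,4,5}, which does not contain 6.

No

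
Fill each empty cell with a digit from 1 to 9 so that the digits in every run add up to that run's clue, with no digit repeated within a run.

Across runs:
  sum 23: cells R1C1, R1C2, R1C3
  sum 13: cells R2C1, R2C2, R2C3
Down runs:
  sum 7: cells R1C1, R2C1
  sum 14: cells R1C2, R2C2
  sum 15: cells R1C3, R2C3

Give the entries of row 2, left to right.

23 in 3 cells must be {6,8,9}.
The 23 across and the 7 down share only 6, so R1C1 = 6.
R2C1 = 7 − 6 = 1 completes the 7 down.
Nothing is forced directly, so branch on R1C2, whose candidates are 8 or 9. If R1C2 = 8: that forces R1C3 = 9, after which R2C2 would have to be in {3,4,5,7,8,9} for the 13 across but in {6} for the 14 down — contradiction. So R1C2 = 9.
R1C3 = 23 − 15 = 8 completes the 23 across.
R2C2 = 14 − 9 = 5 completes the 14 down.
R2C3 = 13 − 6 = 7 completes the 13 across.

1 5 7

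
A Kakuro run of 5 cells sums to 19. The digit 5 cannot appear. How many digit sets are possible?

2

5 distinct digits from 1–9 sum between 15 and 35.
Dropping sets that contain 5.
Enumerating: {1,2,3,4,9}, {1,2,3,6,7}.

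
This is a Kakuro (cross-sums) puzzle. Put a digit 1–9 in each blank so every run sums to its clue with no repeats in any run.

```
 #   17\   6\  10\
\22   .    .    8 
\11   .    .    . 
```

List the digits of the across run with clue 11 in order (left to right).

8 1 2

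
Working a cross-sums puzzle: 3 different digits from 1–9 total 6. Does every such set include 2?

Yes

The only way to make 6 from 3 distinct digits is {1,2,3}, which contains 2.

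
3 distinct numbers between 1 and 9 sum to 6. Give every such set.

{1,2,3}

3 distinct digits from 1–9 sum between 6 and 24.
Only one set works: {1,2,3}.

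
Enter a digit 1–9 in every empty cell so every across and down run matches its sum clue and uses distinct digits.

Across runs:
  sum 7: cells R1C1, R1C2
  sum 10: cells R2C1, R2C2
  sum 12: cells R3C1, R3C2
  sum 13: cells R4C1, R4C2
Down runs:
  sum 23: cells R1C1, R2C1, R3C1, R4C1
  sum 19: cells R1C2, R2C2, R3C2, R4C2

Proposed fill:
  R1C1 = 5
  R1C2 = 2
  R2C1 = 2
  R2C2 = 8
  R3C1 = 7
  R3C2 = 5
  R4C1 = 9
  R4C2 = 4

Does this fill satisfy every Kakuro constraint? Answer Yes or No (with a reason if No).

Across: 5+2=7; 2+8=10; 7+5=12; 9+4=13. Down: 5+2+7+9=23; 2+8+5+4=19. No digit repeats within any run.

Yes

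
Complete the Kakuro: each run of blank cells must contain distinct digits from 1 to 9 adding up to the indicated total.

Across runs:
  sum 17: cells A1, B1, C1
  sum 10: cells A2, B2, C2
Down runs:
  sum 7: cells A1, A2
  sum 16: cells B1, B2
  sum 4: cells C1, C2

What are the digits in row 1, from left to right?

5 9 3

16 in 2 cells must be {7,9}; 4 in 2 cells must be {1,3}.
The 10 across and the 16 down share only 7, so B2 = 7.
Given what's placed, C2 must be 1 to fit the 10 across and 4 down.
B1 = 16 − 7 = 9 completes the 16 down.
C1 = 4 − 1 = 3 completes the 4 down.
A2 = 10 − 8 = 2 completes the 10 across.
A1 = 17 − 12 = 5 completes the 17 across.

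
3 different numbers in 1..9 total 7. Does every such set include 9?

The only way to make 7 from 3 distinct digits is {1,2,4}, which does not contain 9.

No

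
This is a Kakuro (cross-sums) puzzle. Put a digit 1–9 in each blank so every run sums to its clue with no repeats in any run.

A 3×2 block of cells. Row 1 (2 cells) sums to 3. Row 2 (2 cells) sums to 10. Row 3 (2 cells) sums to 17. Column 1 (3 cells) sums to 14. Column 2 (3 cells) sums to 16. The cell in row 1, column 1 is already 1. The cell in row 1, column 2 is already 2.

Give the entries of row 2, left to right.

3 in 2 cells must be {1,2}; 17 in 2 cells must be {8,9}.
No cell is forced outright now. (3,1) can only be 8 or 9 (the digits allowed by both its 17 across and its 14 down). If (3,1) = 8: then (2,1) would have to be in {1,2,3,4,6,7,8,9} for the 10 across but in {5} for the 14 down — contradiction. So (3,1) = 9.
(2,1) = 14 − 10 = 4 completes the 14 down.
(2,2) = 10 − 4 = 6 completes the 10 across.
(3,2) = 17 − 9 = 8 completes the 17 across.

4 6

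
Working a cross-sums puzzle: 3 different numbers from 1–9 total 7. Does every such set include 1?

The only way to make 7 from 3 distinct digits is {1,2,4}, which contains 1.

Yes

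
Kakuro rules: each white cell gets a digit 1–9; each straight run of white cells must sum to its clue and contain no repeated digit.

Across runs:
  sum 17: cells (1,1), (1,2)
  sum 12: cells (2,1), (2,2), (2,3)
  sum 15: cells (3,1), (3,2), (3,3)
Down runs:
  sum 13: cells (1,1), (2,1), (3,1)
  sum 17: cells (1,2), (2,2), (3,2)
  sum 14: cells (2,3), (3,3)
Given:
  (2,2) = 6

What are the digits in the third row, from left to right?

4 2 9

17 in 2 cells must be {8,9}.
Given what's placed, (2,3) must be 5 to fit the 12 across and 14 down.
(3,3) = 14 − 5 = 9 completes the 14 down.
(2,1) = 12 − 11 = 1 completes the 12 across.
No cell is forced outright now. (3,1) can only be 4 or 5 (the digits allowed by both its 15 across and its 13 down). If (3,1) = 5: then (1,1) would have to be in {8,9} for the 17 across but in {7} for the 13 down — contradiction. So (3,1) = 4.
(1,1) = 13 − 5 = 8 completes the 13 down.
(1,2) = 17 − 8 = 9 completes the 17 across.
(3,2) = 15 − 13 = 2 completes the 15 across.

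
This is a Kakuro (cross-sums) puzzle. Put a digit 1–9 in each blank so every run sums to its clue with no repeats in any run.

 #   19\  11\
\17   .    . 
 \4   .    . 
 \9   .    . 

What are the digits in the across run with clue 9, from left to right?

7 2

17 in 2 cells must be {8,9}; 4 in 2 cells must be {1,3}.
The 17 across and the 11 down share only 8, so R1C2 = 8.
The 4 across and the 19 down share only 3, so R2C1 = 3.
R2C2 = 4 − 3 = 1 completes the 4 across.
R3C1 = 7: the only remaining digit allowed by both the 9 across and the 19 down.
R3C2 = 9 − 7 = 2 completes the 9 across.
R1C1 = 17 − 8 = 9 completes the 17 across.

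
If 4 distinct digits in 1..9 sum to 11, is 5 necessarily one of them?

The only way to make 11 from 4 distinct digits is {1,2,3,5}, which contains 5.

Yes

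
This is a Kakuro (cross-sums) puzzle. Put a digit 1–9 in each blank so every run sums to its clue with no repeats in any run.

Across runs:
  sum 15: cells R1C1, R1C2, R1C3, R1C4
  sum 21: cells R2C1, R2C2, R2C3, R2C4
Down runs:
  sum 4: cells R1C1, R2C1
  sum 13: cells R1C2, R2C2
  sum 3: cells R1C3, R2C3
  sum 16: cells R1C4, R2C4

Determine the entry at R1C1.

4 in 2 cells must be {1,3}; 3 in 2 cells must be {1,2}; 16 in 2 cells must be {7,9}.
Nothing is forced directly, so branch on R1C4, whose candidates are 7 or 9. If R1C4 = 9: then R1C2 would have to be in {1,2,3} for the 15 across but in {4,5,6,7,8,9} for the 13 down — contradiction. So R1C4 = 7.
R2C4 = 16 − 7 = 9 completes the 16 down.
Nothing is forced directly, so branch on R1C2, whose candidates are 4 or 5. If R1C2 = 4: that forces R1C3 = 1, after which R2C2 would have to be in {1,2,3,4,5,6,7,8} for the 21 across but in {9} for the 13 down — contradiction. So R1C2 = 5.
R1C1 = 1: the only remaining digit allowed by both the 15 across and the 4 down.

1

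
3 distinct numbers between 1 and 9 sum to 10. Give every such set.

3 distinct digits from 1–9 sum between 6 and 24.

{1,2,7}; {1,3,6}; {1,4,5}; {2,3,5}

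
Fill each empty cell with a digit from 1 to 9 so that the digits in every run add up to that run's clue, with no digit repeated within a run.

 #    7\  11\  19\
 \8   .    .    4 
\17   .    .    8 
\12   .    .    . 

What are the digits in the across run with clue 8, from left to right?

1, 3, 4

7 in 3 cells must be {1,2,4}.
R1C1 = 1: the only remaining digit allowed by both the 8 across and the 7 down.
R1C2 = 8 − 5 = 3 completes the 8 across.
R3C3 = 19 − 12 = 7 completes the 19 down.
No cell is forced outright now. R2C1 can only be 2 or 4 (the digits allowed by both its 17 across and its 7 down). If R2C1 = 4: then R2C2 would have to be in {5} for the 17 across but in {1,2,6,7} for the 11 down — contradiction. So R2C1 = 2.
R2C2 = 17 − 10 = 7 completes the 17 across.
R3C1 = 7 − 3 = 4 completes the 7 down.
R3C2 = 12 − 11 = 1 completes the 12 across.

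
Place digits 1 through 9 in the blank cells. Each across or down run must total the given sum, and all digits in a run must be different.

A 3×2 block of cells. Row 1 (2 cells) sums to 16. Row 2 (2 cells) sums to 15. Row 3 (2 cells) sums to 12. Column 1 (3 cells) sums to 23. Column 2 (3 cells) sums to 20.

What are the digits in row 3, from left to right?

8, 4

16 in 2 cells must be {7,9}; 23 in 3 cells must be {6,8,9}.
The 16 across and the 23 down share only 9, so (1,1) = 9.
(1,2) = 16 − 9 = 7 completes the 16 across.
Given what's placed, (3,1) must be 8 to fit the 12 across and 23 down.
(3,2) = 12 − 8 = 4 completes the 12 across.
(2,1) = 23 − 17 = 6 completes the 23 down.
(2,2) = 15 − 6 = 9 completes the 15 across.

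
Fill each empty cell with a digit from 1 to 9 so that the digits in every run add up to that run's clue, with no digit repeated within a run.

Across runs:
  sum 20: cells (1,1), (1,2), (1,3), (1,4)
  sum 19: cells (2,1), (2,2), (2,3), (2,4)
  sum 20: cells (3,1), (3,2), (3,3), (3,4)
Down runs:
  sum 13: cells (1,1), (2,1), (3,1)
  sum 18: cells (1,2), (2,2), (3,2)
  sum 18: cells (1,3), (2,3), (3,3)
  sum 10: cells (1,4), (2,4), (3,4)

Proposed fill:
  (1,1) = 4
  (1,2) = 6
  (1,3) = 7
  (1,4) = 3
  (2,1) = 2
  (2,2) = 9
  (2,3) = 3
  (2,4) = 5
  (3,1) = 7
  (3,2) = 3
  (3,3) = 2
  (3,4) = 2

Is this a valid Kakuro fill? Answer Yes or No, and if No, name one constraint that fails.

No — the down run (1,3)–(3,3) sums to 12, not 18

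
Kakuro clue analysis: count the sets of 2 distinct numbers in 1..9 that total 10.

4

2 distinct digits from 1–9 sum between 3 and 17.
Enumerating: {1,9}, {2,8}, {3,7}, {4,6}.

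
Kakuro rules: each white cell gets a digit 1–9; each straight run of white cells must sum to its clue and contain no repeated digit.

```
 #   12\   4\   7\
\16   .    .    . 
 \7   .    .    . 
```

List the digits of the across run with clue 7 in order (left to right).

7 in 3 cells must be {1,2,4}; 4 in 2 cells must be {1,3}.
The 7 across and the 12 down share only 4, so R2C1 = 4.
Given what's placed, R2C2 must be 1 to fit the 7 across and 4 down.
R2C3 = 7 − 5 = 2 completes the 7 across.
R1C1 = 12 − 4 = 8 completes the 12 down.
R1C2 = 4 − 1 = 3 completes the 4 down.
R1C3 = 16 − 11 = 5 completes the 16 across.

4 1 2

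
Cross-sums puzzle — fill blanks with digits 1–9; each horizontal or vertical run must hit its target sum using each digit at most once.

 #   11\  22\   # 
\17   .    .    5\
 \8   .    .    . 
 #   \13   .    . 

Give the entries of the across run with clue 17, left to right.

9 8

17 in 2 cells must be {8,9}.
The 8 across and the 22 down share only 5, so R2C2 = 5.
Intersecting the 13 across with the 5 down forces R3C3 = 4.
R2C1 = 2: the only remaining digit allowed by both the 8 across and the 11 down.
R2C3 = 8 − 7 = 1 completes the 8 across.
R3C2 = 13 − 4 = 9 completes the 13 across.
R1C1 = 11 − 2 = 9 completes the 11 down.
R1C2 = 17 − 9 = 8 completes the 17 across.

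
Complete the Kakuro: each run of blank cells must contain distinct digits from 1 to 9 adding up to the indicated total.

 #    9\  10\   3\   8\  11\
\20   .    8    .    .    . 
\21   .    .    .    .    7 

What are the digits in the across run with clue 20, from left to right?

3 in 2 cells must be {1,2}.
R1C5 = 11 − 7 = 4 completes the 11 down.
R2C2 = 10 − 8 = 2 completes the 10 down.
R2C3 = 1: the only remaining digit allowed by both the 21 across and the 3 down.
R1C3 = 3 − 1 = 2 completes the 3 down.
Nothing is forced directly, so branch on R1C1, whose candidates are 1 or 5. If R1C1 = 5: that forces R1C4 = 1, after which R2C1 would have to be in {3,5,6,8} for the 21 across but in {4} for the 9 down — contradiction. So R1C1 = 1.
R1C4 = 20 − 15 = 5 completes the 20 across.

1, 8, 2, 5, 4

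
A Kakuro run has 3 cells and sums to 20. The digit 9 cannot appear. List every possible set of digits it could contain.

3 distinct digits from 1–9 sum between 6 and 24.
Dropping sets that contain 9.
Only one set works: {5,7,8}.

{5,7,8}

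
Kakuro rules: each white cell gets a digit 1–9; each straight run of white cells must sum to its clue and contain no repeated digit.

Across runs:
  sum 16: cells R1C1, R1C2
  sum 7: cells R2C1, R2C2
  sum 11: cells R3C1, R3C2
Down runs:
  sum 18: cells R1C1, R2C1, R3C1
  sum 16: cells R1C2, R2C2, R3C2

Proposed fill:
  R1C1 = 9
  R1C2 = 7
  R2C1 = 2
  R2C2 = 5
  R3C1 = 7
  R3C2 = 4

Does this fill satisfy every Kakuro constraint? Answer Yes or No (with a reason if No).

Yes

Across: 9+7=16; 2+5=7; 7+4=11. Down: 9+2+7=18; 7+5+4=16. No digit repeats within any run.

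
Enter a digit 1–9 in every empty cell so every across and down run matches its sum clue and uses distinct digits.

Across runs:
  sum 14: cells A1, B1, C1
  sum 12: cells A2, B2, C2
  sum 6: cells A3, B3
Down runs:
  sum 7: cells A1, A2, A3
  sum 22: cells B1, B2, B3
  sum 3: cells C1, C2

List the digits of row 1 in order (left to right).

4 8 2

7 in 3 cells must be {1,2,4}; 3 in 2 cells must be {1,2}.
Only 5 fits B3 under both its across sum 6 and down sum 22.
A3 = 6 − 5 = 1 completes the 6 across.
Nothing is forced directly, so branch on A1, whose candidates are 2 or 4. If A1 = 2: then C1 would have to be in {3,4,5,7,8,9} for the 14 across but in {1,2} for the 3 down — contradiction. So A1 = 4.
A2 = 7 − 5 = 2 completes the 7 down.
B2 = 9: the only remaining digit allowed by both the 12 across and the 22 down.
C2 = 12 − 11 = 1 completes the 12 across.
B1 = 22 − 14 = 8 completes the 22 down.
C1 = 14 − 12 = 2 completes the 14 across.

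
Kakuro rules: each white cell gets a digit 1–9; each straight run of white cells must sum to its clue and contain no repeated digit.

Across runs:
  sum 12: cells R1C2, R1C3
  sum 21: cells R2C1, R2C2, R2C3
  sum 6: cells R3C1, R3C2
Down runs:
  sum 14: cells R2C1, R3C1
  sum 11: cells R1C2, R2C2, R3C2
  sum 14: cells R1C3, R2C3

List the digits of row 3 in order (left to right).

5 1

The 6 across and the 14 down share only 5, so R3C1 = 5.
R3C2 = 6 − 5 = 1 completes the 6 across.
R2C1 = 14 − 5 = 9 completes the 14 down.
No cell is forced outright now. R2C3 can only be 5 or 8 (the digits allowed by both its 21 across and its 14 down). If R2C3 = 8: then R1C3 would have to be in {3,4,5,7,8,9} for the 12 across but in {6} for the 14 down — contradiction. So R2C3 = 5.
R1C3 = 14 − 5 = 9 completes the 14 down.
R2C2 = 21 − 14 = 7 completes the 21 across.
R1C2 = 12 − 9 = 3 completes the 12 across.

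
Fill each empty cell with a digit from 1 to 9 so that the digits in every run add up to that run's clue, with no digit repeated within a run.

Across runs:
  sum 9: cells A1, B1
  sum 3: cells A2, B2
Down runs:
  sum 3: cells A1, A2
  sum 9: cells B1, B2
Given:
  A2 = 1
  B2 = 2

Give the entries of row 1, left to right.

2 7

3 in 2 cells must be {1,2}.
A1 = 3 − 1 = 2 completes the 3 down.
B1 = 9 − 2 = 7 completes the 9 across.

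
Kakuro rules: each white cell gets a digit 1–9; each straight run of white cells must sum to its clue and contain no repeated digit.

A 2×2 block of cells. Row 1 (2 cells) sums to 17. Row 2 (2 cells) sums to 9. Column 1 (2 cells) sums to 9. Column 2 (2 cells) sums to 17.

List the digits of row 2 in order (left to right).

17 in 2 cells must be {8,9}.
The 17 across and the 9 down share only 8, so (1,1) = 8.
(1,2) = 17 − 8 = 9 completes the 17 across.
(2,1) = 9 − 8 = 1 completes the 9 down.
(2,2) = 9 − 1 = 8 completes the 9 across.

1 8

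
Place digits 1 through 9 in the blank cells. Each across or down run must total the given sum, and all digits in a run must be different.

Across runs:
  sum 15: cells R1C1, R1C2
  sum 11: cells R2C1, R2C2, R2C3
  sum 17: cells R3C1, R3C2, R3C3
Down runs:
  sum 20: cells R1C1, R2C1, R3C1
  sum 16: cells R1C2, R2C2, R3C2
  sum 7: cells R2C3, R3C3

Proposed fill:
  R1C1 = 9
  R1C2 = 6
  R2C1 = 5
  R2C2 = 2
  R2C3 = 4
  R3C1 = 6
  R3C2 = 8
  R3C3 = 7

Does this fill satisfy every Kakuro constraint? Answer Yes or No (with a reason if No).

No — the across run R3C1–R3C3 sums to 21, not 17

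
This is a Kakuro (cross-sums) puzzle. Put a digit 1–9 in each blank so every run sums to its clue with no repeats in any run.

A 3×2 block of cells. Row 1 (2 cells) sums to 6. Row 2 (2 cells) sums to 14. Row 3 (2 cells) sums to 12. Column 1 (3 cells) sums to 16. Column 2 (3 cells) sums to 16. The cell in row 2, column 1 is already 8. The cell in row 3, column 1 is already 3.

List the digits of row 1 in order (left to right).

5, 1

(1,1) = 16 − 11 = 5 completes the 16 down.
(1,2) = 6 − 5 = 1 completes the 6 across.
(2,2) = 14 − 8 = 6 completes the 14 across.
(3,2) = 12 − 3 = 9 completes the 12 across.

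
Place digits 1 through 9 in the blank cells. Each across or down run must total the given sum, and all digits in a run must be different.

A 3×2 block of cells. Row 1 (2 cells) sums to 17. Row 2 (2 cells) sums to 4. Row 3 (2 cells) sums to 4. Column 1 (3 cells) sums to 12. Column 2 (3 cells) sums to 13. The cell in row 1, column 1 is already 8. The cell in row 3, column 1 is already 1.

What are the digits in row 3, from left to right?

17 in 2 cells must be {8,9}; 4 in 2 cells must be {1,3}.
(1,2) = 17 − 8 = 9 completes the 17 across.
(2,1) = 12 − 9 = 3 completes the 12 down.
(2,2) = 4 − 3 = 1 completes the 4 across.
(3,2) = 4 − 1 = 3 completes the 4 across.

1 3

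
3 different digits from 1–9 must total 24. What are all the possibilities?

3 distinct digits from 1–9 sum between 6 and 24.
Only one set works: {7,8,9}.

{7,8,9}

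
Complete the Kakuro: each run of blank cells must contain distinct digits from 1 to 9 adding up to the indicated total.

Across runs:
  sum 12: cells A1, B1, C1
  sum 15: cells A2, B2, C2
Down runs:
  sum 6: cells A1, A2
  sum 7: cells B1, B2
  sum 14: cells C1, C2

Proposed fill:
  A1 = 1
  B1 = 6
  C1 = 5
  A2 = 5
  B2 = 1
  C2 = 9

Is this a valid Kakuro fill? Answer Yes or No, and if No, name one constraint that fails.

Across: 1+6+5=12; 5+1+9=15. Down: 1+5=6; 6+1=7; 5+9=14. No digit repeats within any run.

Yes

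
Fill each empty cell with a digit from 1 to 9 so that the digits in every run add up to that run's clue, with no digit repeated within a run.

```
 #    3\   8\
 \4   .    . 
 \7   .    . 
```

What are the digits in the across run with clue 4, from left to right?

4 in 2 cells must be {1,3}; 3 in 2 cells must be {1,2}.
The 4 across and the 3 down share only 1, so R1C1 = 1.
R1C2 = 4 − 1 = 3 completes the 4 across.
R2C1 = 3 − 1 = 2 completes the 3 down.
R2C2 = 7 − 2 = 5 completes the 7 across.

1 3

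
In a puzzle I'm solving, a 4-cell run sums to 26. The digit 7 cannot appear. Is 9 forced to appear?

Yes

Every partition of 26 into 4 distinct digits under that restriction includes 9: {3,6,8,9}, {4,5,8,9}.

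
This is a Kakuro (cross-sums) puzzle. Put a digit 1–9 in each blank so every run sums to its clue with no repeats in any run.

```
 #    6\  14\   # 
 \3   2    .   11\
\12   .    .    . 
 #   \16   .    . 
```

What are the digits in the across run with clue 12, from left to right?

4 6 2

3 in 2 cells must be {1,2}; 16 in 2 cells must be {7,9}.
R1C2 = 3 − 2 = 1 completes the 3 across.
R2C1 = 6 − 2 = 4 completes the 6 down.
No cell is forced outright now. R3C2 can only be 7 or 9 (the digits allowed by both its 16 across and its 14 down). If R3C2 = 9: then R2C2 would have to be in {1,2,3,5,6,7} for the 12 across but in {4} for the 14 down — contradiction. So R3C2 = 7.
R2C2 = 14 − 8 = 6 completes the 14 down.
R2C3 = 12 − 10 = 2 completes the 12 across.
R3C3 = 16 − 7 = 9 completes the 16 across.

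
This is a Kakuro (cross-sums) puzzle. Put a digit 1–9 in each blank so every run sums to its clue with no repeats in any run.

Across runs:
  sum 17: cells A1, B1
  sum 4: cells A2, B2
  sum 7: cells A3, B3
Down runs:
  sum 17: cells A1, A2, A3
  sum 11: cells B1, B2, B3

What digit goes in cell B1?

8

17 in 2 cells must be {8,9}; 4 in 2 cells must be {1,3}.
The 17 across and the 11 down share only 8, so B1 = 8.
Given what's placed, B2 must be 1 to fit the 4 across and 11 down.
B3 = 11 − 9 = 2 completes the 11 down.
A1 = 17 − 8 = 9 completes the 17 across.
A2 = 4 − 1 = 3 completes the 4 across.
A3 = 7 − 2 = 5 completes the 7 across.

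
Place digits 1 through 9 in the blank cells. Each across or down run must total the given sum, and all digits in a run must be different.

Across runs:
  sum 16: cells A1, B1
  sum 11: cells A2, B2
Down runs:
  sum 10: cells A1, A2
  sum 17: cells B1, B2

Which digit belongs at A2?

3

16 in 2 cells must be {7,9}; 17 in 2 cells must be {8,9}.
The 16 across and the 17 down share only 9, so B1 = 9.
B2 = 17 − 9 = 8 completes the 17 down.
A1 = 16 − 9 = 7 completes the 16 across.
A2 = 11 − 8 = 3 completes the 11 across.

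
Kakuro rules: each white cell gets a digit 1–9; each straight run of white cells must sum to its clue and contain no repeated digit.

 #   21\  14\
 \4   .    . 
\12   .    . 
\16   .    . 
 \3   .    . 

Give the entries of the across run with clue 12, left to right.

8 4

4 in 2 cells must be {1,3}; 16 in 2 cells must be {7,9}; 3 in 2 cells must be {1,2}.
Only 7 fits R3C2 under both its across sum 16 and down sum 14.
Given what's placed, R1C2 must be 1 to fit the 4 across and 14 down.
R2C2 = 4: the only remaining digit allowed by both the 12 across and the 14 down.
R3C1 = 16 − 7 = 9 completes the 16 across.
R4C2 = 14 − 12 = 2 completes the 14 down.
R1C1 = 4 − 1 = 3 completes the 4 across.
R2C1 = 12 − 4 = 8 completes the 12 across.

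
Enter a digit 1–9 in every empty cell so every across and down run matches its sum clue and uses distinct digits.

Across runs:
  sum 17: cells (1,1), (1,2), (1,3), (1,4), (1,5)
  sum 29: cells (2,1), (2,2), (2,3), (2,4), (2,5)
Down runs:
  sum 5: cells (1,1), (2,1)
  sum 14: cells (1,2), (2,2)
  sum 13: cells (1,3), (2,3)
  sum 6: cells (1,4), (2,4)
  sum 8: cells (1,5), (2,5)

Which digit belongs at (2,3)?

7

Nothing is forced directly, so branch on (1,2), whose candidates are 5 or 6. If (1,2) = 6: that forces (1,3) = 5, (2,2) = 8, after which (2,3) would have to be in {1,2,3,4,5,6,7,9} for the 29 across but in {8} for the 13 down — contradiction. So (1,2) = 5.
Given what's placed, (1,3) must be 6 to fit the 17 across and 13 down.
(2,2) = 14 − 5 = 9 completes the 14 down.
(2,3) = 13 − 6 = 7 completes the 13 down.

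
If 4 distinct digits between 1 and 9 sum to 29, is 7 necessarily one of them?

Yes

The only way to make 29 from 4 distinct digits is {5,7,8,9}, which contains 7.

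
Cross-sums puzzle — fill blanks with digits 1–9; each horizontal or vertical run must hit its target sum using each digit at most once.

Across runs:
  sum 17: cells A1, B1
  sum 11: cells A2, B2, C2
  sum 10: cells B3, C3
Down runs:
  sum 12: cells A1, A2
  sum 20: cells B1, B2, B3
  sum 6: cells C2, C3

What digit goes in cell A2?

17 in 2 cells must be {8,9}.
Nothing is forced directly, so branch on A1, whose candidates are 8 or 9. If A1 = 9: that forces B1 = 8, A2 = 3, B2 = 7, C2 = 1, after which B3 would have to be in {1,2,3,4,6,7,8,9} for the 10 across but in {5} for the 20 down — contradiction. So A1 = 8.
B1 = 17 − 8 = 9 completes the 17 across.
A2 = 12 − 8 = 4 completes the 12 down.
No cell is forced outright now. B2 can only be 5 or 6 (the digits allowed by both its 11 across and its 20 down). If B2 = 6: that forces C2 = 1, after which B3 would have to be in {1,2,3,4,6,7,8,9} for the 10 across but in {5} for the 20 down — contradiction. So B2 = 5.
C2 = 11 − 9 = 2 completes the 11 across.
B3 = 20 − 14 = 6 completes the 20 down.
C3 = 10 − 6 = 4 completes the 10 across.

4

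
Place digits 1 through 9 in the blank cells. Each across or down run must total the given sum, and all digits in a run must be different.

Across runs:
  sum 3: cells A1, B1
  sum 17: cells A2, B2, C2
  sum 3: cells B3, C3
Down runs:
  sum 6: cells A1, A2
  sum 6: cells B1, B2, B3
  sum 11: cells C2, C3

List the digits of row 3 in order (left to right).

3 in 2 cells must be {1,2}; 6 in 3 cells must be {1,2,3}.
The 3 across and the 11 down share only 2, so C3 = 2.
C2 = 11 − 2 = 9 completes the 11 down.
B3 = 3 − 2 = 1 completes the 3 across.
B1 = 2: the only remaining digit allowed by both the 3 across and the 6 down.
B2 = 6 − 3 = 3 completes the 6 down.
A1 = 3 − 2 = 1 completes the 3 across.
A2 = 17 − 12 = 5 completes the 17 across.

1, 2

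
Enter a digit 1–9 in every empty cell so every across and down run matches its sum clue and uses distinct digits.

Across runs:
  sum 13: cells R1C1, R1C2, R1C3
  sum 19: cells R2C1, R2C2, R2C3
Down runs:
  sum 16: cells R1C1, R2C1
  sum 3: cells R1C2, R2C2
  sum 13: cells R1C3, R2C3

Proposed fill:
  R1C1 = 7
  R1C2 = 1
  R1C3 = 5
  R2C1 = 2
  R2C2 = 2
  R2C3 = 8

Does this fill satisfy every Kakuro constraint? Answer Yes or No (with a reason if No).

No — the down run R1C1–R2C1 sums to 9, not 16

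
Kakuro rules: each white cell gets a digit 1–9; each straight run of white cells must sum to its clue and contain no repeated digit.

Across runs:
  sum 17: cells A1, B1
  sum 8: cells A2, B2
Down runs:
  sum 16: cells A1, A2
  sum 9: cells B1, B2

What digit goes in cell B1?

17 in 2 cells must be {8,9}; 16 in 2 cells must be {7,9}.
The 17 across and the 16 down share only 9, so A1 = 9.
B1 = 17 − 9 = 8 completes the 17 across.
A2 = 16 − 9 = 7 completes the 16 down.
B2 = 8 − 7 = 1 completes the 8 across.

8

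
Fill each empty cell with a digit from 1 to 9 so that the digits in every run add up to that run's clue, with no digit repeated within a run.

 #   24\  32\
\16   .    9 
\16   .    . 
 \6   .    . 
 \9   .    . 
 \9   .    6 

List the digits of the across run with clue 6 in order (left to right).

4 2

16 in 2 cells must be {7,9}.
R1C1 = 16 − 9 = 7 completes the 16 across.
R2C1 = 9: the only remaining digit allowed by both the 16 across and the 24 down.
R2C2 = 16 − 9 = 7 completes the 16 across.
R3C2 = 2: the only remaining digit allowed by both the 6 across and the 32 down.
R4C2 = 32 − 24 = 8 completes the 32 down.
R5C1 = 9 − 6 = 3 completes the 9 across.
R3C1 = 6 − 2 = 4 completes the 6 across.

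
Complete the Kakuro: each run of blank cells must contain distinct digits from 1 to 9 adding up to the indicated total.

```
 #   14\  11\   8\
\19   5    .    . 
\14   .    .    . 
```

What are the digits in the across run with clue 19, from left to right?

5, 8, 6

Given what's placed, R1C3 must be 6 to fit the 19 across and 8 down.
R2C1 = 14 − 5 = 9 completes the 14 down.
R2C3 = 8 − 6 = 2 completes the 8 down.
R1C2 = 19 − 11 = 8 completes the 19 across.
R2C2 = 14 − 11 = 3 completes the 14 across.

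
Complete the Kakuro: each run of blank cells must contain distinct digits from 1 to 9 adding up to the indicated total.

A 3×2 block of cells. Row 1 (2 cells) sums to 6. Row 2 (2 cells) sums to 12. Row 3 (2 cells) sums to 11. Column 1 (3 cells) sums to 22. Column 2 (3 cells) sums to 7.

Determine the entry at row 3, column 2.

2

7 in 3 cells must be {1,2,4}.
The 6 across and the 22 down share only 5, so (1,1) = 5.
(1,2) = 6 − 5 = 1 completes the 6 across.
Given what's placed, (2,2) must be 4 to fit the 12 across and 7 down.
(3,2) = 7 − 5 = 2 completes the 7 down.
(2,1) = 12 − 4 = 8 completes the 12 across.
(3,1) = 11 − 2 = 9 completes the 11 across.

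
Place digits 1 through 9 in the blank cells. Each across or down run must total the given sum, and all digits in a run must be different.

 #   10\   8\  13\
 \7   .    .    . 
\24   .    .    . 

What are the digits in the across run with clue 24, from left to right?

8 7 9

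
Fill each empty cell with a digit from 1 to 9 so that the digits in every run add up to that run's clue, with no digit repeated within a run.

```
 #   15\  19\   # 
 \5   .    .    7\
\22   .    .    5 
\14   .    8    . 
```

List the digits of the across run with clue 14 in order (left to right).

4 8 2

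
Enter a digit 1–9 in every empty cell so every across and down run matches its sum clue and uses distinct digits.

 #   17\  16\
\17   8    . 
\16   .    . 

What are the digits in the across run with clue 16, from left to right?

17 in 2 cells must be {8,9}; 16 in 2 cells must be {7,9}.
R1C2 = 17 − 8 = 9 completes the 17 across.
R2C1 = 17 − 8 = 9 completes the 17 down.
R2C2 = 16 − 9 = 7 completes the 16 across.

9 7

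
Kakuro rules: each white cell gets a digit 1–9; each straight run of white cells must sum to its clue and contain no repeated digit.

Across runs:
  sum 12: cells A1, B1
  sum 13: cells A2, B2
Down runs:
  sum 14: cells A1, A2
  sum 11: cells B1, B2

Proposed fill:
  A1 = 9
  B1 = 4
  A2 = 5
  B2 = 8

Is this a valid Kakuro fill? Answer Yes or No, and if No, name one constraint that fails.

No — the across run A1–B1 sums to 13, not 12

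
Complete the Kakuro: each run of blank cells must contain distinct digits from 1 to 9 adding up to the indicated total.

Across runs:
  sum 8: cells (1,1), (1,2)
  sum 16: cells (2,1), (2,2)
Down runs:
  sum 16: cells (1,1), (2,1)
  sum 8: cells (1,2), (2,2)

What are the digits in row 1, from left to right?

16 in 2 cells must be {7,9}.
The 8 across and the 16 down share only 7, so (1,1) = 7.
(1,2) = 8 − 7 = 1 completes the 8 across.
(2,1) = 16 − 7 = 9 completes the 16 down.
(2,2) = 16 − 9 = 7 completes the 16 across.

7, 1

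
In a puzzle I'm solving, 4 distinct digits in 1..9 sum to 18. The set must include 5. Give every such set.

{1,3,5,9}; {1,4,5,8}; {2,3,5,8}; {2,4,5,7}; {3,4,5,6}

4 distinct digits from 1–9 sum between 10 and 30.
Keeping only sets containing 5.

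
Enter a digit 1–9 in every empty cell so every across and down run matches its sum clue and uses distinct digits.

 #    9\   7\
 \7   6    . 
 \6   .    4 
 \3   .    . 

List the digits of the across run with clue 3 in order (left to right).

1 2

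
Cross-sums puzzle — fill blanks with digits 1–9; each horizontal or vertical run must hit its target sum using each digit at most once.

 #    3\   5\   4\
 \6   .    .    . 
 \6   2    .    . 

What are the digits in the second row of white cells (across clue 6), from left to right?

2 3 1

6 in 3 cells must be {1,2,3}; 3 in 2 cells must be {1,2}; 4 in 2 cells must be {1,3}.
R1C1 = 3 − 2 = 1 completes the 3 down.
R1C3 = 3: the only remaining digit allowed by both the 6 across and the 4 down.
R2C3 = 4 − 3 = 1 completes the 4 down.
R1C2 = 6 − 4 = 2 completes the 6 across.
R2C2 = 6 − 3 = 3 completes the 6 across.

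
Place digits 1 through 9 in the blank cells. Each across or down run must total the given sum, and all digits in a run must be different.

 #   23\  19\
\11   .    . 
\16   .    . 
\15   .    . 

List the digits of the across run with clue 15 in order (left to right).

16 in 2 cells must be {7,9}; 23 in 3 cells must be {6,8,9}.
The 16 across and the 23 down share only 9, so R2C1 = 9.
R2C2 = 16 − 9 = 7 completes the 16 across.
Nothing is forced directly, so branch on R1C1, whose candidates are 6 or 8. If R1C1 = 6: then R1C2 would have to be in {5} for the 11 across but in {3,4,8,9} for the 19 down — contradiction. So R1C1 = 8.
R1C2 = 11 − 8 = 3 completes the 11 across.
R3C1 = 23 − 17 = 6 completes the 23 down.
R3C2 = 15 − 6 = 9 completes the 15 across.

6, 9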